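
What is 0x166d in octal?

Expand each hex digit to 4 bits: 1=0001 6=0110 6=0110 d=1101.
Group the bits in threes: 001 011 001 101 101 → 13155.

0o13155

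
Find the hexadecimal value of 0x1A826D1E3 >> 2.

2 bits is not a whole number of base-16 digits; in binary: 110101000001001101101000111100011 >> 2 = 1101010000010011011010001111000.

0x6A09B478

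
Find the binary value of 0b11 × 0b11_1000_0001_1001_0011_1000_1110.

0b1010100001001011101010101010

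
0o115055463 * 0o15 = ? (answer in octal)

0o1752120627

Multiply each base-8 digit by 13, carrying:
  3×13 = 39 → write 7 carry 4
  6×13+4 = 82 → write 2 carry 10
  4×13+10 = 62 → write 6 carry 7
  5×13+7 = 72 → write 0 carry 9
  5×13+9 = 74 → write 2 carry 9
  0×13+9 = 9 → write 1 carry 1
  5×13+1 = 66 → write 2 carry 8
  1×13+8 = 21 → write 5 carry 2
  1×13+2 = 15 → write 7 carry 1
  remaining carry: 1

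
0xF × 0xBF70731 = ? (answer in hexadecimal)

Multiply each base-16 digit by 15, carrying:
  1×15 = 15 → write F
  3×15 = 45 → write D carry 2
  7×15+2 = 107 → write B carry 6
  0×15+6 = 6 → write 6
  7×15 = 105 → write 9 carry 6
  F×15+6 = 231 → write 7 carry 14
  B×15+14 = 179 → write 3 carry 11
  remaining carry: B

0xB3796BDF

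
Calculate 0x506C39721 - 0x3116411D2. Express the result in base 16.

Subtract column by column in base 16:
  1-2 → F (borrow)
  2-D-1 → 4 (borrow)
  7-1-1 → 5
  9-1 → 8
  3-4 → F (borrow)
  C-6-1 → 5
  6-1 → 5
  0-1 → F (borrow)
  5-3-1 → 1

0x1F55F854F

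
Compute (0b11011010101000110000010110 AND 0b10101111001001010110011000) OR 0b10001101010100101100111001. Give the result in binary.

0b11011010101000110000010110 AND 0b10101111001001010110011000 = 0b10001010001000010000010000.
Then OR with 0b10001101010100101100111001.

0b10001111011100111100111001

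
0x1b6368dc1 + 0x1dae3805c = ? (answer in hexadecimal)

Add column by column in base 16, right to left:
  1+c = d
  c+5 = 1 carry 1
  d+0+1 = e
  8+8 = 0 carry 1
  6+3+1 = a
  3+e = 1 carry 1
  6+a+1 = 1 carry 1
  b+d+1 = 9 carry 1
  1+1+1 = 3

0x3911a0e1d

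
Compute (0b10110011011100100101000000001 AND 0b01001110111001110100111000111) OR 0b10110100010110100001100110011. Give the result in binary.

0b10110011011100100101000000001 AND 0b01001110111001110100111000111 = 0b00000010011000100100000000001.
Then OR with 0b10110100010110100001100110011.

0b10110110011110100101100110011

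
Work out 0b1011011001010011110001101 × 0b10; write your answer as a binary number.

0b10110110010100111100011010

Multiply each base-2 digit by 2, carrying:
  1×2 = 2 → write 0 carry 1
  0×2+1 = 1 → write 1
  1×2 = 2 → write 0 carry 1
  1×2+1 = 3 → write 1 carry 1
  0×2+1 = 1 → write 1
  0×2 = 0 → write 0
  0×2 = 0 → write 0
  1×2 = 2 → write 0 carry 1
  1×2+1 = 3 → write 1 carry 1
  1×2+1 = 3 → write 1 carry 1
  1×2+1 = 3 → write 1 carry 1
  0×2+1 = 1 → write 1
  0×2 = 0 → write 0
  1×2 = 2 → write 0 carry 1
  0×2+1 = 1 → write 1
  1×2 = 2 → write 0 carry 1
  0×2+1 = 1 → write 1
  0×2 = 0 → write 0
  1×2 = 2 → write 0 carry 1
  1×2+1 = 3 → write 1 carry 1
  0×2+1 = 1 → write 1
  1×2 = 2 → write 0 carry 1
  1×2+1 = 3 → write 1 carry 1
  0×2+1 = 1 → write 1
  1×2 = 2 → write 0 carry 1
  remaining carry: 1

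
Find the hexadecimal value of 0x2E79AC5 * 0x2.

0x5CF358A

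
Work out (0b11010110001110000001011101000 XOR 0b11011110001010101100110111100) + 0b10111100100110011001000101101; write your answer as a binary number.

0b11000100101011000110110000001

First 0b11010110001110000001011101000 XOR 0b11011110001010101100110111100 = 0b00001000000100101101101010100.
Add column by column in base 2, right to left:
  0+1 = 1
  0+0 = 0
  1+1 = 0 carry 1
  0+1+1 = 0 carry 1
  1+0+1 = 0 carry 1
  0+1+1 = 0 carry 1
  1+0+1 = 0 carry 1
  0+0+1 = 1
  1+0 = 1
  1+1 = 0 carry 1
  0+0+1 = 1
  1+0 = 1
  1+1 = 0 carry 1
  0+1+1 = 0 carry 1
  1+0+1 = 0 carry 1
  0+0+1 = 1
  0+1 = 1
  1+1 = 0 carry 1
  0+0+1 = 1
  0+0 = 0
  0+1 = 1
  0+0 = 0
  0+0 = 0
  0+1 = 1
  1+1 = 0 carry 1
  0+1+1 = 0 carry 1
  0+1+1 = 0 carry 1
  0+0+1 = 1
  0+1 = 1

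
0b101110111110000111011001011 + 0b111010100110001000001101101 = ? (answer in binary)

0b1101001100100001111100111000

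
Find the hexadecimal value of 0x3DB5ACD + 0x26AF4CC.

0x6464F99

Add column by column in base 16, right to left:
  D+C = 9 carry 1
  C+C+1 = 9 carry 1
  A+4+1 = F
  5+F = 4 carry 1
  B+A+1 = 6 carry 1
  D+6+1 = 4 carry 1
  3+2+1 = 6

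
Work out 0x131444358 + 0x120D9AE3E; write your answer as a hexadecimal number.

Add column by column in base 16, right to left:
  8+E = 6 carry 1
  5+3+1 = 9
  3+E = 1 carry 1
  4+A+1 = F
  4+9 = D
  4+D = 1 carry 1
  1+0+1 = 2
  3+2 = 5
  1+1 = 2

0x2521DF196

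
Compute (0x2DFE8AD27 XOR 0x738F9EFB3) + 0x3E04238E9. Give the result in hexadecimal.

0x9C7537B7D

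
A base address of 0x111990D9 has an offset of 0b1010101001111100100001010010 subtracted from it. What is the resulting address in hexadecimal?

0x671C887

0b1010101001111100100001010010 = 0xAA7C852 in hexadecimal.
Subtract column by column in base 16:
  9-2 → 7
  D-5 → 8
  0-8 → 8 (borrow)
  9-C-1 → C (borrow)
  9-7-1 → 1
  1-A → 7 (borrow)
  1-A-1 → 6 (borrow)
  1-0-1 → 0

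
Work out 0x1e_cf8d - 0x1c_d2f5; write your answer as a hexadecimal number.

0x1fc98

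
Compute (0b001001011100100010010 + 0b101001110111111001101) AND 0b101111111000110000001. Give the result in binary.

0b100011010000010000001

Add column by column in base 2, right to left:
  0+1 = 1
  1+0 = 1
  0+1 = 1
  0+1 = 1
  1+0 = 1
  0+0 = 0
  0+1 = 1
  0+1 = 1
  1+1 = 0 carry 1
  0+1+1 = 0 carry 1
  0+1+1 = 0 carry 1
  1+1+1 = 1 carry 1
  1+0+1 = 0 carry 1
  1+1+1 = 1 carry 1
  0+1+1 = 0 carry 1
  1+1+1 = 1 carry 1
  0+0+1 = 1
  0+0 = 0
  1+1 = 0 carry 1
  0+0+1 = 1
  0+1 = 1
Sum = 0b110011010100011011111; now AND with 0b101111111000110000001:
  110011010100011011111
& 101111111000110000001
= 100011010000010000001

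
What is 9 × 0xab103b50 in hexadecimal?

0x6039215d0

Multiply each base-16 digit by 9, carrying:
  0×9 = 0 → write 0
  5×9 = 45 → write d carry 2
  b×9+2 = 101 → write 5 carry 6
  3×9+6 = 33 → write 1 carry 2
  0×9+2 = 2 → write 2
  1×9 = 9 → write 9
  b×9 = 99 → write 3 carry 6
  a×9+6 = 96 → write 0 carry 6
  remaining carry: 6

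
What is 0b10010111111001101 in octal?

0o227715

Group the bits in threes: 010 010 111 111 001 101 → 227715.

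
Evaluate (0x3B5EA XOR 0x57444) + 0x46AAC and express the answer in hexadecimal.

0xB2C5A

First 0x3B5EA XOR 0x57444 = 0x6C1AE.
Add column by column in base 16, right to left:
  E+C = A carry 1
  A+A+1 = 5 carry 1
  1+A+1 = C
  C+6 = 2 carry 1
  6+4+1 = B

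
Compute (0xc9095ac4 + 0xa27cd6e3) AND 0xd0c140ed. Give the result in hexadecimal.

Add column by column in base 16, right to left:
  4+3 = 7
  c+e = a carry 1
  a+6+1 = 1 carry 1
  5+d+1 = 3 carry 1
  9+c+1 = 6 carry 1
  0+7+1 = 8
  9+2 = b
  c+a = 6 carry 1
  final carry 1
Sum = 0x16b8631a7; now AND with 0xd0c140ed:
  1&0=0, 6&d=4, b&0=0, 8&c=8, 6&1=0, 3&4=0, 1&0=0, a&e=a, 7&d=5

0x408000a5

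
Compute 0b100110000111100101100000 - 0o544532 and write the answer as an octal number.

0o45330006

0b100110000111100101100000 = 0o46074540 in octal.
Subtract column by column in base 8:
  0-2 → 6 (borrow)
  4-3-1 → 0
  5-5 → 0
  4-4 → 0
  7-4 → 3
  0-5 → 3 (borrow)
  6-0-1 → 5
  4-0 → 4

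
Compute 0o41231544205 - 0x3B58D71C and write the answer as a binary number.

0b11001111000011011111000101101001

0o41231544205 = 0b100001010011001101100100010000101 in binary.
0x3B58D71C = 0b111011010110001101011100011100 in binary.
Subtract column by column in base 2:
  1-0 → 1
  0-0 → 0
  1-1 → 0
  0-1 → 1 (borrow)
  0-1-1 → 0 (borrow)
  0-0-1 → 1 (borrow)
  0-0-1 → 1 (borrow)
  1-0-1 → 0
  0-1 → 1 (borrow)
  0-1-1 → 0 (borrow)
  0-1-1 → 0 (borrow)
  1-0-1 → 0
  0-1 → 1 (borrow)
  0-0-1 → 1 (borrow)
  1-1-1 → 1 (borrow)
  1-1-1 → 1 (borrow)
  0-0-1 → 1 (borrow)
  1-0-1 → 0
  1-0 → 1
  0-1 → 1 (borrow)
  0-1-1 → 0 (borrow)
  1-0-1 → 0
  1-1 → 0
  0-0 → 0
  0-1 → 1 (borrow)
  1-1-1 → 1 (borrow)
  0-0-1 → 1 (borrow)
  1-1-1 → 1 (borrow)
  0-1-1 → 0 (borrow)
  0-1-1 → 0 (borrow)
  0-0-1 → 1 (borrow)
  0-0-1 → 1 (borrow)
  1-0-1 → 0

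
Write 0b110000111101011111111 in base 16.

Group the bits into nibbles: 0001 1000 0111 1010 1111 1111 → 187AFF.

0x187AFF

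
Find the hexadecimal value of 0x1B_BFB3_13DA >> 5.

5 bits is not a whole number of base-16 digits; in binary: 1101110111111101100110001001111011010 >> 5 = 11011101111111011001100010011110.

0xDDFD989E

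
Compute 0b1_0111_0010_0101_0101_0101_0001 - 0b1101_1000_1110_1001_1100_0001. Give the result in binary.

0b100110010110101110010000

Subtract column by column in base 2:
  1-1 → 0
  0-0 → 0
  0-0 → 0
  0-0 → 0
  1-0 → 1
  0-0 → 0
  1-1 → 0
  0-1 → 1 (borrow)
  1-1-1 → 1 (borrow)
  0-0-1 → 1 (borrow)
  1-0-1 → 0
  0-1 → 1 (borrow)
  1-0-1 → 0
  0-1 → 1 (borrow)
  1-1-1 → 1 (borrow)
  0-1-1 → 0 (borrow)
  0-0-1 → 1 (borrow)
  1-0-1 → 0
  0-0 → 0
  0-1 → 1 (borrow)
  1-1-1 → 1 (borrow)
  1-0-1 → 0
  1-1 → 0
  0-1 → 1 (borrow)
  1-0-1 → 0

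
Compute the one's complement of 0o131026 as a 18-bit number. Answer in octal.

Each oct digit d becomes 7−d:
  1→6, 3→4, 1→6, 0→7, 2→5, 6→1

0o646751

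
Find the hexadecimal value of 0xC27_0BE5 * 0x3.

0x247523AF

Multiply each base-16 digit by 3, carrying:
  5×3 = 15 → write F
  E×3 = 42 → write A carry 2
  B×3+2 = 35 → write 3 carry 2
  0×3+2 = 2 → write 2
  7×3 = 21 → write 5 carry 1
  2×3+1 = 7 → write 7
  C×3 = 36 → write 4 carry 2
  remaining carry: 2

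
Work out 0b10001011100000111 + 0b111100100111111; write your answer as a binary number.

0b11001000001000110

Add column by column in base 2, right to left:
  1+1 = 0 carry 1
  1+1+1 = 1 carry 1
  1+1+1 = 1 carry 1
  0+1+1 = 0 carry 1
  0+1+1 = 0 carry 1
  0+1+1 = 0 carry 1
  0+0+1 = 1
  0+0 = 0
  1+1 = 0 carry 1
  1+0+1 = 0 carry 1
  1+0+1 = 0 carry 1
  0+1+1 = 0 carry 1
  1+1+1 = 1 carry 1
  0+1+1 = 0 carry 1
  0+1+1 = 0 carry 1
  0+0+1 = 1
  1+0 = 1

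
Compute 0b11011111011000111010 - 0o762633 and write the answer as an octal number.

0o2410237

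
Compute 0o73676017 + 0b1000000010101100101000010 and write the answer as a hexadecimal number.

0o73676017 = 0xEF7C0F in hexadecimal.
0b1000000010101100101000010 = 0x1015942 in hexadecimal.
Add column by column in base 16, right to left:
  F+2 = 1 carry 1
  0+4+1 = 5
  C+9 = 5 carry 1
  7+5+1 = D
  F+1 = 0 carry 1
  E+0+1 = F
  0+1 = 1

0x1F0D551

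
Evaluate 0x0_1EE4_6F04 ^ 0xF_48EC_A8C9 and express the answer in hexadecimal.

0xF5608C7CD

XOR each hex digit independently (no carries):
  0^F=F, 1^4=5, E^8=6, E^E=0, 4^C=8, 6^A=C, F^8=7, 0^C=C, 4^9=D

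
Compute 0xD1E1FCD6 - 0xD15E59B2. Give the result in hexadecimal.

0x83A324

Subtract column by column in base 16:
  6-2 → 4
  D-B → 2
  C-9 → 3
  F-5 → A
  1-E → 3 (borrow)
  E-5-1 → 8
  1-1 → 0
  D-D → 0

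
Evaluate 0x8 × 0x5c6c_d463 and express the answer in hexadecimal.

Multiply each base-16 digit by 8, carrying:
  3×8 = 24 → write 8 carry 1
  6×8+1 = 49 → write 1 carry 3
  4×8+3 = 35 → write 3 carry 2
  d×8+2 = 106 → write a carry 6
  c×8+6 = 102 → write 6 carry 6
  6×8+6 = 54 → write 6 carry 3
  c×8+3 = 99 → write 3 carry 6
  5×8+6 = 46 → write e carry 2
  remaining carry: 2

0x2e366a318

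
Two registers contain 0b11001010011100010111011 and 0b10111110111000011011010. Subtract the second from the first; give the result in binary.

0b1011100011111100001

Subtract column by column in base 2:
  1-0 → 1
  1-1 → 0
  0-0 → 0
  1-1 → 0
  1-1 → 0
  1-0 → 1
  0-1 → 1 (borrow)
  1-1-1 → 1 (borrow)
  0-0-1 → 1 (borrow)
  0-0-1 → 1 (borrow)
  0-0-1 → 1 (borrow)
  1-0-1 → 0
  1-1 → 0
  1-1 → 0
  0-1 → 1 (borrow)
  0-0-1 → 1 (borrow)
  1-1-1 → 1 (borrow)
  0-1-1 → 0 (borrow)
  1-1-1 → 1 (borrow)
  0-1-1 → 0 (borrow)
  0-1-1 → 0 (borrow)
  1-0-1 → 0
  1-1 → 0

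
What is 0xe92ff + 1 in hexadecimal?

The trailing 2 digits are F (max in base 16), so adding 1 cascades: they roll to 0 and the next digit up increments.

0xe9300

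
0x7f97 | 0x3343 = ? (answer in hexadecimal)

0x7fd7

OR each hex digit independently (no carries):
  7|3=7, f|3=f, 9|4=d, 7|3=7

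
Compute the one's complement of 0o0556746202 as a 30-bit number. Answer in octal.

0o7221031575

Each oct digit d becomes 7−d:
  0→7, 5→2, 5→2, 6→1, 7→0, 4→3, 6→1, 2→5, 0→7, 2→5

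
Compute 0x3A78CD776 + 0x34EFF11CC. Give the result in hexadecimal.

0x6F68BE942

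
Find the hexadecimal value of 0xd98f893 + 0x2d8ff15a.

0x3b28e9ed

Add column by column in base 16, right to left:
  3+a = d
  9+5 = e
  8+1 = 9
  f+f = e carry 1
  8+f+1 = 8 carry 1
  9+8+1 = 2 carry 1
  d+d+1 = b carry 1
  0+2+1 = 3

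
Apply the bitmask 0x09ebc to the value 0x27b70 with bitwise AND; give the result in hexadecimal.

AND each hex digit independently (no carries):
  2&0=0, 7&9=1, b&e=a, 7&b=3, 0&c=0

0x01a30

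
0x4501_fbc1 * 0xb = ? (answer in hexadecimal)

0x2f715d14b

Multiply each base-16 digit by 11, carrying:
  1×11 = 11 → write b
  c×11 = 132 → write 4 carry 8
  b×11+8 = 129 → write 1 carry 8
  f×11+8 = 173 → write d carry 10
  1×11+10 = 21 → write 5 carry 1
  0×11+1 = 1 → write 1
  5×11 = 55 → write 7 carry 3
  4×11+3 = 47 → write f carry 2
  remaining carry: 2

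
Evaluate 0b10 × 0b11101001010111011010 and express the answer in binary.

0b111010010101110110100

Multiply each base-2 digit by 2, carrying:
  0×2 = 0 → write 0
  1×2 = 2 → write 0 carry 1
  0×2+1 = 1 → write 1
  1×2 = 2 → write 0 carry 1
  1×2+1 = 3 → write 1 carry 1
  0×2+1 = 1 → write 1
  1×2 = 2 → write 0 carry 1
  1×2+1 = 3 → write 1 carry 1
  1×2+1 = 3 → write 1 carry 1
  0×2+1 = 1 → write 1
  1×2 = 2 → write 0 carry 1
  0×2+1 = 1 → write 1
  1×2 = 2 → write 0 carry 1
  0×2+1 = 1 → write 1
  0×2 = 0 → write 0
  1×2 = 2 → write 0 carry 1
  0×2+1 = 1 → write 1
  1×2 = 2 → write 0 carry 1
  1×2+1 = 3 → write 1 carry 1
  1×2+1 = 3 → write 1 carry 1
  remaining carry: 1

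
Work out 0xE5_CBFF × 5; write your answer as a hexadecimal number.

Multiply each base-16 digit by 5, carrying:
  F×5 = 75 → write B carry 4
  F×5+4 = 79 → write F carry 4
  B×5+4 = 59 → write B carry 3
  C×5+3 = 63 → write F carry 3
  5×5+3 = 28 → write C carry 1
  E×5+1 = 71 → write 7 carry 4
  remaining carry: 4

0x47CFBFB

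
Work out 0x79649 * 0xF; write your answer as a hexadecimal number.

Multiply each base-16 digit by 15, carrying:
  9×15 = 135 → write 7 carry 8
  4×15+8 = 68 → write 4 carry 4
  6×15+4 = 94 → write E carry 5
  9×15+5 = 140 → write C carry 8
  7×15+8 = 113 → write 1 carry 7
  remaining carry: 7

0x71CE47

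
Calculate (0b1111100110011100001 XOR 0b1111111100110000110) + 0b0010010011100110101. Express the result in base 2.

First 0b1111100110011100001 XOR 0b1111111100110000110 = 0b0000011010101100111.
Add column by column in base 2, right to left:
  1+1 = 0 carry 1
  1+0+1 = 0 carry 1
  1+1+1 = 1 carry 1
  0+0+1 = 1
  0+1 = 1
  1+1 = 0 carry 1
  1+0+1 = 0 carry 1
  0+0+1 = 1
  1+1 = 0 carry 1
  0+1+1 = 0 carry 1
  1+1+1 = 1 carry 1
  0+0+1 = 1
  1+0 = 1
  1+1 = 0 carry 1
  0+0+1 = 1
  0+0 = 0
  0+1 = 1

0b10101110010011100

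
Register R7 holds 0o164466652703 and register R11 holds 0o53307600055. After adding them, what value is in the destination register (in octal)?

0o237776452760

Add column by column in base 8, right to left:
  3+5 = 0 carry 1
  0+5+1 = 6
  7+0 = 7
  2+0 = 2
  5+0 = 5
  6+6 = 4 carry 1
  6+7+1 = 6 carry 1
  6+0+1 = 7
  4+3 = 7
  4+3 = 7
  6+5 = 3 carry 1
  1+0+1 = 2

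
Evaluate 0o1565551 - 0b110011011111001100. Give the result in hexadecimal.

0x3B39D

0o1565551 = 0x6EB69 in hexadecimal.
0b110011011111001100 = 0x337CC in hexadecimal.
Subtract column by column in base 16:
  9-C → D (borrow)
  6-C-1 → 9 (borrow)
  B-7-1 → 3
  E-3 → B
  6-3 → 3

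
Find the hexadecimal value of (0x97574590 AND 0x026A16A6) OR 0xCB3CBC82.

0x97574590 AND 0x026A16A6 = 0x02420480.
Then OR with 0xCB3CBC82.

0xCB7EBC82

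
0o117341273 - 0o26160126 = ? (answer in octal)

Subtract column by column in base 8:
  3-6 → 5 (borrow)
  7-2-1 → 4
  2-1 → 1
  1-0 → 1
  4-6 → 6 (borrow)
  3-1-1 → 1
  7-6 → 1
  1-2 → 7 (borrow)
  1-0-1 → 0

0o71161145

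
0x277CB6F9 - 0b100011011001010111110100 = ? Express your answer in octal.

0o4673620405

0x277CB6F9 = 0o4737133371 in octal.
0b100011011001010111110100 = 0o43312764 in octal.
Subtract column by column in base 8:
  1-4 → 5 (borrow)
  7-6-1 → 0
  3-7 → 4 (borrow)
  3-2-1 → 0
  3-1 → 2
  1-3 → 6 (borrow)
  7-3-1 → 3
  3-4 → 7 (borrow)
  7-0-1 → 6
  4-0 → 4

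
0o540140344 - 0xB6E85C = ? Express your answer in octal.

0xB6E85C = 0o55564134 in octal.
Subtract column by column in base 8:
  4-4 → 0
  4-3 → 1
  3-1 → 2
  0-4 → 4 (borrow)
  4-6-1 → 5 (borrow)
  1-5-1 → 3 (borrow)
  0-5-1 → 2 (borrow)
  4-5-1 → 6 (borrow)
  5-0-1 → 4

0o462354210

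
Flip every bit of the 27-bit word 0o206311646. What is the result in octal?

0o571466131

Each oct digit d becomes 7−d:
  2→5, 0→7, 6→1, 3→4, 1→6, 1→6, 6→1, 4→3, 6→1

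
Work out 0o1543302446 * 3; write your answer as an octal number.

0o5052107562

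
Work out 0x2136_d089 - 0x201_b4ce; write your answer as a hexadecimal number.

Subtract column by column in base 16:
  9-e → b (borrow)
  8-c-1 → b (borrow)
  0-4-1 → b (borrow)
  d-b-1 → 1
  6-1 → 5
  3-0 → 3
  1-2 → f (borrow)
  2-0-1 → 1

0x1f351bbb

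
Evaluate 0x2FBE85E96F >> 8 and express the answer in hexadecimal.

Shifting right by 8 bits = 2 hex digits: drop the last 2.

0x2FBE85E9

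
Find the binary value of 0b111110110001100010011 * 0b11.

Multiply each base-2 digit by 3, carrying:
  1×3 = 3 → write 1 carry 1
  1×3+1 = 4 → write 0 carry 2
  0×3+2 = 2 → write 0 carry 1
  0×3+1 = 1 → write 1
  1×3 = 3 → write 1 carry 1
  0×3+1 = 1 → write 1
  0×3 = 0 → write 0
  0×3 = 0 → write 0
  1×3 = 3 → write 1 carry 1
  1×3+1 = 4 → write 0 carry 2
  0×3+2 = 2 → write 0 carry 1
  0×3+1 = 1 → write 1
  0×3 = 0 → write 0
  1×3 = 3 → write 1 carry 1
  1×3+1 = 4 → write 0 carry 2
  0×3+2 = 2 → write 0 carry 1
  1×3+1 = 4 → write 0 carry 2
  1×3+2 = 5 → write 1 carry 2
  1×3+2 = 5 → write 1 carry 2
  1×3+2 = 5 → write 1 carry 2
  1×3+2 = 5 → write 1 carry 2
  remaining carry: 10

0b10111100010100100111001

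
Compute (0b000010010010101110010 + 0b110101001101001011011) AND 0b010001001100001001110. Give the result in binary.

0b10001001100001001100

Add column by column in base 2, right to left:
  0+1 = 1
  1+1 = 0 carry 1
  0+0+1 = 1
  0+1 = 1
  1+1 = 0 carry 1
  1+0+1 = 0 carry 1
  1+1+1 = 1 carry 1
  0+0+1 = 1
  1+0 = 1
  0+1 = 1
  1+0 = 1
  0+1 = 1
  0+1 = 1
  1+0 = 1
  0+0 = 0
  0+1 = 1
  1+0 = 1
  0+1 = 1
  0+0 = 0
  0+1 = 1
  0+1 = 1
Sum = 0b110111011111111001101; now AND with 0b010001001100001001110:
  110111011111111001101
& 010001001100001001110
= 010001001100001001100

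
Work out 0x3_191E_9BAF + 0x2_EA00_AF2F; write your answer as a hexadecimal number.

0x6031F4ADE

Add column by column in base 16, right to left:
  F+F = E carry 1
  A+2+1 = D
  B+F = A carry 1
  9+A+1 = 4 carry 1
  E+0+1 = F
  1+0 = 1
  9+A = 3 carry 1
  1+E+1 = 0 carry 1
  3+2+1 = 6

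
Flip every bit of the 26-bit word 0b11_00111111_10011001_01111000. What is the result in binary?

0b00110000000110011010000111

Invert each bit: 11001111111001100101111000 → 00110000000110011010000111.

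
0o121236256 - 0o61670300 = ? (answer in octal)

Subtract column by column in base 8:
  6-0 → 6
  5-0 → 5
  2-3 → 7 (borrow)
  6-0-1 → 5
  3-7 → 4 (borrow)
  2-6-1 → 3 (borrow)
  1-1-1 → 7 (borrow)
  2-6-1 → 3 (borrow)
  1-0-1 → 0

0o37345756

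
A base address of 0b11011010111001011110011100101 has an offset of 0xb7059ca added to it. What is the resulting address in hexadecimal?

0x26cd16af

0b11011010111001011110011100101 = 0x1b5cbce5 in hexadecimal.
Add column by column in base 16, right to left:
  5+a = f
  e+c = a carry 1
  c+9+1 = 6 carry 1
  b+5+1 = 1 carry 1
  c+0+1 = d
  5+7 = c
  b+b = 6 carry 1
  1+0+1 = 2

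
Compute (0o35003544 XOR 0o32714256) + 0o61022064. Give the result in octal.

0o70741776

First 0o35003544 XOR 0o32714256 = 0o07717712.
Add column by column in base 8, right to left:
  2+4 = 6
  1+6 = 7
  7+0 = 7
  7+2 = 1 carry 1
  1+2+1 = 4
  7+0 = 7
  7+1 = 0 carry 1
  0+6+1 = 7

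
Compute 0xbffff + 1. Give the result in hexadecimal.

The trailing 4 digits are F (max in base 16), so adding 1 cascades: they roll to 0 and the next digit up increments.

0xc0000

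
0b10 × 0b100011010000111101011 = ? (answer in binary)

0b1000110100001111010110

Multiply each base-2 digit by 2, carrying:
  1×2 = 2 → write 0 carry 1
  1×2+1 = 3 → write 1 carry 1
  0×2+1 = 1 → write 1
  1×2 = 2 → write 0 carry 1
  0×2+1 = 1 → write 1
  1×2 = 2 → write 0 carry 1
  1×2+1 = 3 → write 1 carry 1
  1×2+1 = 3 → write 1 carry 1
  1×2+1 = 3 → write 1 carry 1
  0×2+1 = 1 → write 1
  0×2 = 0 → write 0
  0×2 = 0 → write 0
  0×2 = 0 → write 0
  1×2 = 2 → write 0 carry 1
  0×2+1 = 1 → write 1
  1×2 = 2 → write 0 carry 1
  1×2+1 = 3 → write 1 carry 1
  0×2+1 = 1 → write 1
  0×2 = 0 → write 0
  0×2 = 0 → write 0
  1×2 = 2 → write 0 carry 1
  remaining carry: 1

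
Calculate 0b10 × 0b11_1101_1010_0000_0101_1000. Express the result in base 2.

0b11110110100000010110000

Multiply each base-2 digit by 2, carrying:
  0×2 = 0 → write 0
  0×2 = 0 → write 0
  0×2 = 0 → write 0
  1×2 = 2 → write 0 carry 1
  1×2+1 = 3 → write 1 carry 1
  0×2+1 = 1 → write 1
  1×2 = 2 → write 0 carry 1
  0×2+1 = 1 → write 1
  0×2 = 0 → write 0
  0×2 = 0 → write 0
  0×2 = 0 → write 0
  0×2 = 0 → write 0
  0×2 = 0 → write 0
  1×2 = 2 → write 0 carry 1
  0×2+1 = 1 → write 1
  1×2 = 2 → write 0 carry 1
  1×2+1 = 3 → write 1 carry 1
  0×2+1 = 1 → write 1
  1×2 = 2 → write 0 carry 1
  1×2+1 = 3 → write 1 carry 1
  1×2+1 = 3 → write 1 carry 1
  1×2+1 = 3 → write 1 carry 1
  remaining carry: 1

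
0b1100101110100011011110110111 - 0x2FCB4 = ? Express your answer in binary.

0b1100101101110011101100000011

0x2FCB4 = 0b101111110010110100 in binary.
Subtract column by column in base 2:
  1-0 → 1
  1-0 → 1
  1-1 → 0
  0-0 → 0
  1-1 → 0
  1-1 → 0
  0-0 → 0
  1-1 → 0
  1-0 → 1
  1-0 → 1
  1-1 → 0
  0-1 → 1 (borrow)
  1-1-1 → 1 (borrow)
  1-1-1 → 1 (borrow)
  0-1-1 → 0 (borrow)
  0-1-1 → 0 (borrow)
  0-0-1 → 1 (borrow)
  1-1-1 → 1 (borrow)
  0-0-1 → 1 (borrow)
  1-0-1 → 0
  1-0 → 1
  1-0 → 1
  0-0 → 0
  1-0 → 1
  0-0 → 0
  0-0 → 0
  1-0 → 1
  1-0 → 1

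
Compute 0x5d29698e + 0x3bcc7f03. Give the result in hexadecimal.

0x98f5e891

Add column by column in base 16, right to left:
  e+3 = 1 carry 1
  8+0+1 = 9
  9+f = 8 carry 1
  6+7+1 = e
  9+c = 5 carry 1
  2+c+1 = f
  d+b = 8 carry 1
  5+3+1 = 9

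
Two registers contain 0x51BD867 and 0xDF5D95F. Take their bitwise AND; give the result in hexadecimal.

0x511D847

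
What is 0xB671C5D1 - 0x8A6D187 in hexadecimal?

0xADCAF44A

Subtract column by column in base 16:
  1-7 → A (borrow)
  D-8-1 → 4
  5-1 → 4
  C-D → F (borrow)
  1-6-1 → A (borrow)
  7-A-1 → C (borrow)
  6-8-1 → D (borrow)
  B-0-1 → A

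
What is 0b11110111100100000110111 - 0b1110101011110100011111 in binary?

0b10000010000101100011000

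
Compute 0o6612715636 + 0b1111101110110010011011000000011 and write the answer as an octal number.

0o26401150641

0b1111101110110010011011000000011 = 0o17566233003 in octal.
Add column by column in base 8, right to left:
  6+3 = 1 carry 1
  3+0+1 = 4
  6+0 = 6
  5+3 = 0 carry 1
  1+3+1 = 5
  7+2 = 1 carry 1
  2+6+1 = 1 carry 1
  1+6+1 = 0 carry 1
  6+5+1 = 4 carry 1
  6+7+1 = 6 carry 1
  0+1+1 = 2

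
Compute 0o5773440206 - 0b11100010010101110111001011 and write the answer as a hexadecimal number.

0o5773440206 = 0x2FEE4086 in hexadecimal.
0b11100010010101110111001011 = 0x3895DCB in hexadecimal.
Subtract column by column in base 16:
  6-B → B (borrow)
  8-C-1 → B (borrow)
  0-D-1 → 2 (borrow)
  4-5-1 → E (borrow)
  E-9-1 → 4
  E-8 → 6
  F-3 → C
  2-0 → 2

0x2C64E2BB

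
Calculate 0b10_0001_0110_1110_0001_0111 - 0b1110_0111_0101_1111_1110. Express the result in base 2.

Subtract column by column in base 2:
  1-0 → 1
  1-1 → 0
  1-1 → 0
  0-1 → 1 (borrow)
  1-1-1 → 1 (borrow)
  0-1-1 → 0 (borrow)
  0-1-1 → 0 (borrow)
  0-1-1 → 0 (borrow)
  0-1-1 → 0 (borrow)
  1-0-1 → 0
  1-1 → 0
  1-0 → 1
  0-1 → 1 (borrow)
  1-1-1 → 1 (borrow)
  1-1-1 → 1 (borrow)
  0-0-1 → 1 (borrow)
  1-0-1 → 0
  0-1 → 1 (borrow)
  0-1-1 → 0 (borrow)
  0-1-1 → 0 (borrow)
  0-0-1 → 1 (borrow)
  1-0-1 → 0

0b100101111100000011001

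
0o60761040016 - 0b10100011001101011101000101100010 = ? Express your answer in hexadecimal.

0o60761040016 = 0x187C4400E in hexadecimal.
0b10100011001101011101000101100010 = 0xA335D162 in hexadecimal.
Subtract column by column in base 16:
  E-2 → C
  0-6 → A (borrow)
  0-1-1 → E (borrow)
  4-D-1 → 6 (borrow)
  4-5-1 → E (borrow)
  C-3-1 → 8
  7-3 → 4
  8-A → E (borrow)
  1-0-1 → 0

0xE48E6EAC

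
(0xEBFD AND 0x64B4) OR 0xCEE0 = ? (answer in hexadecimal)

0xEBFD AND 0x64B4 = 0x60B4.
Then OR with 0xCEE0.

0xEEF4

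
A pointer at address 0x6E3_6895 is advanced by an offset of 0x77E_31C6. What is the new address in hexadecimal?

0xE619A5B

Add column by column in base 16, right to left:
  5+6 = B
  9+C = 5 carry 1
  8+1+1 = A
  6+3 = 9
  3+E = 1 carry 1
  E+7+1 = 6 carry 1
  6+7+1 = E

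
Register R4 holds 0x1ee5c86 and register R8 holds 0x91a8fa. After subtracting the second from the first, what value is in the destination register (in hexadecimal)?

Subtract column by column in base 16:
  6-a → c (borrow)
  8-f-1 → 8 (borrow)
  c-8-1 → 3
  5-a → b (borrow)
  e-1-1 → c
  e-9 → 5
  1-0 → 1

0x15cb38c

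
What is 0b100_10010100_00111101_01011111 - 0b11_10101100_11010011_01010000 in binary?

Subtract column by column in base 2:
  1-0 → 1
  1-0 → 1
  1-0 → 1
  1-0 → 1
  1-1 → 0
  0-0 → 0
  1-1 → 0
  0-0 → 0
  1-1 → 0
  0-1 → 1 (borrow)
  1-0-1 → 0
  1-0 → 1
  1-1 → 0
  1-0 → 1
  0-1 → 1 (borrow)
  0-1-1 → 0 (borrow)
  0-0-1 → 1 (borrow)
  0-0-1 → 1 (borrow)
  1-1-1 → 1 (borrow)
  0-1-1 → 0 (borrow)
  1-0-1 → 0
  0-1 → 1 (borrow)
  0-0-1 → 1 (borrow)
  1-1-1 → 1 (borrow)
  0-1-1 → 0 (borrow)
  0-1-1 → 0 (borrow)
  1-0-1 → 0

0b111001110110101000001111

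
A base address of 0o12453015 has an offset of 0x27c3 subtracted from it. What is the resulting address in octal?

0o12427112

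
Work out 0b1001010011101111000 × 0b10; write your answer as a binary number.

0b10010100111011110000

Multiply each base-2 digit by 2, carrying:
  0×2 = 0 → write 0
  0×2 = 0 → write 0
  0×2 = 0 → write 0
  1×2 = 2 → write 0 carry 1
  1×2+1 = 3 → write 1 carry 1
  1×2+1 = 3 → write 1 carry 1
  1×2+1 = 3 → write 1 carry 1
  0×2+1 = 1 → write 1
  1×2 = 2 → write 0 carry 1
  1×2+1 = 3 → write 1 carry 1
  1×2+1 = 3 → write 1 carry 1
  0×2+1 = 1 → write 1
  0×2 = 0 → write 0
  1×2 = 2 → write 0 carry 1
  0×2+1 = 1 → write 1
  1×2 = 2 → write 0 carry 1
  0×2+1 = 1 → write 1
  0×2 = 0 → write 0
  1×2 = 2 → write 0 carry 1
  remaining carry: 1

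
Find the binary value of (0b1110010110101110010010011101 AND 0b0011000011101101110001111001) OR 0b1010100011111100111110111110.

0b1110010110101110010010011101 AND 0b0011000011101101110001111001 = 0b0010000010101100010000011001.
Then OR with 0b1010100011111100111110111110.

0b1010100011111100111110111111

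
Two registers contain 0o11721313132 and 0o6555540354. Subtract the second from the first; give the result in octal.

0o3143552556

Subtract column by column in base 8:
  2-4 → 6 (borrow)
  3-5-1 → 5 (borrow)
  1-3-1 → 5 (borrow)
  3-0-1 → 2
  1-4 → 5 (borrow)
  3-5-1 → 5 (borrow)
  1-5-1 → 3 (borrow)
  2-5-1 → 4 (borrow)
  7-5-1 → 1
  1-6 → 3 (borrow)
  1-0-1 → 0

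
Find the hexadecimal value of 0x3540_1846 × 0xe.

0x2e98153d4

Multiply each base-16 digit by 14, carrying:
  6×14 = 84 → write 4 carry 5
  4×14+5 = 61 → write d carry 3
  8×14+3 = 115 → write 3 carry 7
  1×14+7 = 21 → write 5 carry 1
  0×14+1 = 1 → write 1
  4×14 = 56 → write 8 carry 3
  5×14+3 = 73 → write 9 carry 4
  3×14+4 = 46 → write e carry 2
  remaining carry: 2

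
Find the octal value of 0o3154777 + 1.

The trailing 3 digits are 7 (max in base 8), so adding 1 cascades: they roll to 0 and the next digit up increments.

0o3155000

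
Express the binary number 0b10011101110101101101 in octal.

Group the bits in threes: 010 011 101 110 101 101 101 → 2356555.

0o2356555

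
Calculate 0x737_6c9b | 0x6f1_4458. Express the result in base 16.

0x7f76cdb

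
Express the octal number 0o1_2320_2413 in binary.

Each octal digit is 3 bits: 1=001 2=010 3=011 2=010 0=000 2=010 4=100 1=001 3=011.

0b1010011010000010100001011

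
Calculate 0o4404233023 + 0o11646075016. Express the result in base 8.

Add column by column in base 8, right to left:
  3+6 = 1 carry 1
  2+1+1 = 4
  0+0 = 0
  3+5 = 0 carry 1
  3+7+1 = 3 carry 1
  2+0+1 = 3
  4+6 = 2 carry 1
  0+4+1 = 5
  4+6 = 2 carry 1
  4+1+1 = 6
  0+1 = 1

0o16252330041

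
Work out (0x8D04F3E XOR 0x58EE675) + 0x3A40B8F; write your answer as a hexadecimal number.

0x1102B4DA

First 0x8D04F3E XOR 0x58EE675 = 0xD5EA94B.
Add column by column in base 16, right to left:
  B+F = A carry 1
  4+8+1 = D
  9+B = 4 carry 1
  A+0+1 = B
  E+4 = 2 carry 1
  5+A+1 = 0 carry 1
  D+3+1 = 1 carry 1
  final carry 1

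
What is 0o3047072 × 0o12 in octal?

Multiply each base-8 digit by 10, carrying:
  2×10 = 20 → write 4 carry 2
  7×10+2 = 72 → write 0 carry 9
  0×10+9 = 9 → write 1 carry 1
  7×10+1 = 71 → write 7 carry 8
  4×10+8 = 48 → write 0 carry 6
  0×10+6 = 6 → write 6
  3×10 = 30 → write 6 carry 3
  remaining carry: 3

0o36607104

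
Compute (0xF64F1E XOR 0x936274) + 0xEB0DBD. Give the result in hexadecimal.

First 0xF64F1E XOR 0x936274 = 0x652D6A.
Add column by column in base 16, right to left:
  A+D = 7 carry 1
  6+B+1 = 2 carry 1
  D+D+1 = B carry 1
  2+0+1 = 3
  5+B = 0 carry 1
  6+E+1 = 5 carry 1
  final carry 1

0x1503B27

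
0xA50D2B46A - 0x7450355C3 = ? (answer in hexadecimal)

0x30BCF5EA7

Subtract column by column in base 16:
  A-3 → 7
  6-C → A (borrow)
  4-5-1 → E (borrow)
  B-5-1 → 5
  2-3 → F (borrow)
  D-0-1 → C
  0-5 → B (borrow)
  5-4-1 → 0
  A-7 → 3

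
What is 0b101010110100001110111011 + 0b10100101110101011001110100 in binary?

0b11010000101001101000101111

Add column by column in base 2, right to left:
  1+0 = 1
  1+0 = 1
  0+1 = 1
  1+0 = 1
  1+1 = 0 carry 1
  1+1+1 = 1 carry 1
  0+1+1 = 0 carry 1
  1+0+1 = 0 carry 1
  1+0+1 = 0 carry 1
  1+1+1 = 1 carry 1
  0+1+1 = 0 carry 1
  0+0+1 = 1
  0+1 = 1
  0+0 = 0
  1+1 = 0 carry 1
  0+0+1 = 1
  1+1 = 0 carry 1
  1+1+1 = 1 carry 1
  0+1+1 = 0 carry 1
  1+0+1 = 0 carry 1
  0+1+1 = 0 carry 1
  1+0+1 = 0 carry 1
  0+0+1 = 1
  1+1 = 0 carry 1
  0+0+1 = 1
  0+1 = 1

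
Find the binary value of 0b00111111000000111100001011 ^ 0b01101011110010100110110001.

0b01010100110010011010111010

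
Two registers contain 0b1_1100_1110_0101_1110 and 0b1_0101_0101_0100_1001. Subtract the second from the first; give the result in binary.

0b111100100010101

Subtract column by column in base 2:
  0-1 → 1 (borrow)
  1-0-1 → 0
  1-0 → 1
  1-1 → 0
  1-0 → 1
  0-0 → 0
  1-1 → 0
  0-0 → 0
  0-1 → 1 (borrow)
  1-0-1 → 0
  1-1 → 0
  1-0 → 1
  0-1 → 1 (borrow)
  0-0-1 → 1 (borrow)
  1-1-1 → 1 (borrow)
  1-0-1 → 0
  1-1 → 0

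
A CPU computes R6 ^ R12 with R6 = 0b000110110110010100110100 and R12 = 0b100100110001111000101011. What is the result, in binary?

0b100010000111101100011111

XOR bit by bit (1 where the bits differ):
  000110110110010100110100
^ 100100110001111000101011
= 100010000111101100011111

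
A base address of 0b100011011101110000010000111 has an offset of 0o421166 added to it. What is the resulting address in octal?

0b100011011101110000010000111 = 0o433560207 in octal.
Add column by column in base 8, right to left:
  7+6 = 5 carry 1
  0+6+1 = 7
  2+1 = 3
  0+1 = 1
  6+2 = 0 carry 1
  5+4+1 = 2 carry 1
  3+0+1 = 4
  3+0 = 3
  4+0 = 4

0o434201375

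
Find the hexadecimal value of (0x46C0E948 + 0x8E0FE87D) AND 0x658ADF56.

0x4480D144

Add column by column in base 16, right to left:
  8+D = 5 carry 1
  4+7+1 = C
  9+8 = 1 carry 1
  E+E+1 = D carry 1
  0+F+1 = 0 carry 1
  C+0+1 = D
  6+E = 4 carry 1
  4+8+1 = D
Sum = 0xD4D0D1C5; now AND with 0x658ADF56:
  D&6=4, 4&5=4, D&8=8, 0&A=0, D&D=D, 1&F=1, C&5=4, 5&6=4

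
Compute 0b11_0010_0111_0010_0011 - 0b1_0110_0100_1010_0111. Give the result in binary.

Subtract column by column in base 2:
  1-1 → 0
  1-1 → 0
  0-1 → 1 (borrow)
  0-0-1 → 1 (borrow)
  0-0-1 → 1 (borrow)
  1-1-1 → 1 (borrow)
  0-0-1 → 1 (borrow)
  0-1-1 → 0 (borrow)
  1-0-1 → 0
  1-0 → 1
  1-1 → 0
  0-0 → 0
  0-0 → 0
  1-1 → 0
  0-1 → 1 (borrow)
  0-0-1 → 1 (borrow)
  1-1-1 → 1 (borrow)
  1-0-1 → 0

0b11100001001111100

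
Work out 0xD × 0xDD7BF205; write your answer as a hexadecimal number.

Multiply each base-16 digit by 13, carrying:
  5×13 = 65 → write 1 carry 4
  0×13+4 = 4 → write 4
  2×13 = 26 → write A carry 1
  F×13+1 = 196 → write 4 carry 12
  B×13+12 = 155 → write B carry 9
  7×13+9 = 100 → write 4 carry 6
  D×13+6 = 175 → write F carry 10
  D×13+10 = 179 → write 3 carry 11
  remaining carry: B

0xB3F4B4A41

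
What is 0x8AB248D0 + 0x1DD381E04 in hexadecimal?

Add column by column in base 16, right to left:
  0+4 = 4
  D+0 = D
  8+E = 6 carry 1
  4+1+1 = 6
  2+8 = A
  B+3 = E
  A+D = 7 carry 1
  8+D+1 = 6 carry 1
  0+1+1 = 2

0x267EA66D4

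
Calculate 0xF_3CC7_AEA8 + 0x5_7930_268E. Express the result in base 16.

Add column by column in base 16, right to left:
  8+E = 6 carry 1
  A+8+1 = 3 carry 1
  E+6+1 = 5 carry 1
  A+2+1 = D
  7+0 = 7
  C+3 = F
  C+9 = 5 carry 1
  3+7+1 = B
  F+5 = 4 carry 1
  final carry 1

0x14B5F7D536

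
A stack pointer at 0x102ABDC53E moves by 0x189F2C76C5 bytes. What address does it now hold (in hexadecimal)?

0x28C9EA3C03

Add column by column in base 16, right to left:
  E+5 = 3 carry 1
  3+C+1 = 0 carry 1
  5+6+1 = C
  C+7 = 3 carry 1
  D+C+1 = A carry 1
  B+2+1 = E
  A+F = 9 carry 1
  2+9+1 = C
  0+8 = 8
  1+1 = 2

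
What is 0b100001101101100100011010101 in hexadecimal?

0x436C8D5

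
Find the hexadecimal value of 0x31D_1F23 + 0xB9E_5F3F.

0xEBB7E62

Add column by column in base 16, right to left:
  3+F = 2 carry 1
  2+3+1 = 6
  F+F = E carry 1
  1+5+1 = 7
  D+E = B carry 1
  1+9+1 = B
  3+B = E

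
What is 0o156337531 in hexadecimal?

Each octal digit is 3 bits: 1=001 5=101 6=110 3=011 3=011 7=111 5=101 3=011 1=001.
Group the bits into nibbles: 0001 1011 1001 1011 1111 0101 1001 → 1B9BF59.

0x1B9BF59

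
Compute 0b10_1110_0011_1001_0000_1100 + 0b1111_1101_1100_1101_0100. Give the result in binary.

Add column by column in base 2, right to left:
  0+0 = 0
  0+0 = 0
  1+1 = 0 carry 1
  1+0+1 = 0 carry 1
  0+1+1 = 0 carry 1
  0+0+1 = 1
  0+1 = 1
  0+1 = 1
  1+0 = 1
  0+0 = 0
  0+1 = 1
  1+1 = 0 carry 1
  1+1+1 = 1 carry 1
  1+0+1 = 0 carry 1
  0+1+1 = 0 carry 1
  0+1+1 = 0 carry 1
  0+1+1 = 0 carry 1
  1+1+1 = 1 carry 1
  1+1+1 = 1 carry 1
  1+1+1 = 1 carry 1
  0+0+1 = 1
  1+0 = 1

0b1111100001010111100000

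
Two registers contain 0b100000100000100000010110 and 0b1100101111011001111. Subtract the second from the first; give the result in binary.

0b11110111010100101000111

Subtract column by column in base 2:
  0-1 → 1 (borrow)
  1-1-1 → 1 (borrow)
  1-1-1 → 1 (borrow)
  0-1-1 → 0 (borrow)
  1-0-1 → 0
  0-0 → 0
  0-1 → 1 (borrow)
  0-1-1 → 0 (borrow)
  0-0-1 → 1 (borrow)
  0-1-1 → 0 (borrow)
  0-1-1 → 0 (borrow)
  1-1-1 → 1 (borrow)
  0-1-1 → 0 (borrow)
  0-0-1 → 1 (borrow)
  0-1-1 → 0 (borrow)
  0-0-1 → 1 (borrow)
  0-0-1 → 1 (borrow)
  1-1-1 → 1 (borrow)
  0-1-1 → 0 (borrow)
  0-0-1 → 1 (borrow)
  0-0-1 → 1 (borrow)
  0-0-1 → 1 (borrow)
  0-0-1 → 1 (borrow)
  1-0-1 → 0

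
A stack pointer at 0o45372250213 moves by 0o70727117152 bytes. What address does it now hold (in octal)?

0o136321367365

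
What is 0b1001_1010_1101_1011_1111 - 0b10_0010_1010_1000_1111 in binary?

Subtract column by column in base 2:
  1-1 → 0
  1-1 → 0
  1-1 → 0
  1-1 → 0
  1-0 → 1
  1-0 → 1
  0-0 → 0
  1-1 → 0
  1-0 → 1
  0-1 → 1 (borrow)
  1-0-1 → 0
  1-1 → 0
  0-0 → 0
  1-1 → 0
  0-0 → 0
  1-0 → 1
  1-0 → 1
  0-1 → 1 (borrow)
  0-0-1 → 1 (borrow)
  1-0-1 → 0

0b1111000001100110000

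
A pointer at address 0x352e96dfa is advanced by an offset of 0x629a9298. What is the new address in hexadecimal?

0x3b5840092

Add column by column in base 16, right to left:
  a+8 = 2 carry 1
  f+9+1 = 9 carry 1
  d+2+1 = 0 carry 1
  6+9+1 = 0 carry 1
  9+a+1 = 4 carry 1
  e+9+1 = 8 carry 1
  2+2+1 = 5
  5+6 = b
  3+0 = 3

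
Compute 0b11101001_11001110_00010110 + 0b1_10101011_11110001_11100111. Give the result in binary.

Add column by column in base 2, right to left:
  0+1 = 1
  1+1 = 0 carry 1
  1+1+1 = 1 carry 1
  0+0+1 = 1
  1+0 = 1
  0+1 = 1
  0+1 = 1
  0+1 = 1
  0+1 = 1
  1+0 = 1
  1+0 = 1
  1+0 = 1
  0+1 = 1
  0+1 = 1
  1+1 = 0 carry 1
  1+1+1 = 1 carry 1
  1+1+1 = 1 carry 1
  0+1+1 = 0 carry 1
  0+0+1 = 1
  1+1 = 0 carry 1
  0+0+1 = 1
  1+1 = 0 carry 1
  1+0+1 = 0 carry 1
  1+1+1 = 1 carry 1
  0+1+1 = 0 carry 1
  final carry 1

0b10100101011011111111111101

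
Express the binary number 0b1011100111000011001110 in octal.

Group the bits in threes: 001 011 100 111 000 011 001 110 → 13470316.

0o13470316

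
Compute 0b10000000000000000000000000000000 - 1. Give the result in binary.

The trailing 31 digits are 0, so subtracting 1 borrows through: they become 1 and the next digit up decrements.

0b1111111111111111111111111111111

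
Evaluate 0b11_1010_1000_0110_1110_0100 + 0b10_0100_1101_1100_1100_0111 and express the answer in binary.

0b10111110110001110101011

Add column by column in base 2, right to left:
  0+1 = 1
  0+1 = 1
  1+1 = 0 carry 1
  0+0+1 = 1
  0+0 = 0
  1+0 = 1
  1+1 = 0 carry 1
  1+1+1 = 1 carry 1
  0+0+1 = 1
  1+0 = 1
  1+1 = 0 carry 1
  0+1+1 = 0 carry 1
  0+1+1 = 0 carry 1
  0+0+1 = 1
  0+1 = 1
  1+1 = 0 carry 1
  0+0+1 = 1
  1+0 = 1
  0+1 = 1
  1+0 = 1
  1+0 = 1
  1+1 = 0 carry 1
  final carry 1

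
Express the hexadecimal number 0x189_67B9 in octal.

Expand each hex digit to 4 bits: 1=0001 8=1000 9=1001 6=0110 7=0111 B=1011 9=1001.
Group the bits in threes: 001 100 010 010 110 011 110 111 001 → 142263671.

0o142263671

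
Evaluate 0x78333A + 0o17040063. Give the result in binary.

0b101101000111001101101101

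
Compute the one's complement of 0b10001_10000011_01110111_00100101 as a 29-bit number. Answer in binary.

0b01110011111001000100011011010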